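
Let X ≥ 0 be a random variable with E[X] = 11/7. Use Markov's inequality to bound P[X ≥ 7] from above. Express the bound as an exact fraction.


μ = E[X] = 11/7, a = 7.
Markov: P[X ≥ 7] ≤ μ/a = (11/7)/7 = 11/49.
Numerically: ≈ 0.22449.
(Since a = 7 > μ = 1.57143, the bound 11/49 is < 1 and informative.)

P[X ≥ 7] ≤ 11/49 ≈ 0.22449.


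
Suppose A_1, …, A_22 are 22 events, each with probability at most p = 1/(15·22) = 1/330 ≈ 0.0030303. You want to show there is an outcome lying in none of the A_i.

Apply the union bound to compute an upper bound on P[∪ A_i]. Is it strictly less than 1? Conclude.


Union bound: P[∪_{i=1}^{22} A_i] ≤ Σ_i P[A_i] ≤ 22·p = 22·(1/330) = 1/15.
Numerically: 1/15 ≈ 0.0666667.
Is 1/15 < 1? YES.
Since P[∪ A_i] ≤ 1/15 < 1, the complement has P[∩ A_i^c] ≥ 1 − 1/15 = 14/15 > 0, so some outcome avoids every A_i.

22·p = 1/15 ≈ 0.0666667; existence CERTIFIED by the union bound.


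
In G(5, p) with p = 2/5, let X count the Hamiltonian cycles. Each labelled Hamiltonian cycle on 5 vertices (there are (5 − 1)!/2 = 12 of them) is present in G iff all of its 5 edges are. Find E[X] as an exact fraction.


K_5 has (5 − 1)!/2 = 12 labelled Hamiltonian cycles.
For each such Hamiltonian cycle H, let X_H = 1 if all 5 edges of H are present in G. Then P[X_H = 1] = p^{5} = (2/5)^{5} = 32/3125.
By linearity: E[X] = Σ_H E[X_H] = 12 · p^{5} = 12 · 32/3125 = 384/3125.
Numerically: E[X] ≈ 0.1229.

E[X] = 12 · (2/5)^{5} = 384/3125 ≈ 0.1229.


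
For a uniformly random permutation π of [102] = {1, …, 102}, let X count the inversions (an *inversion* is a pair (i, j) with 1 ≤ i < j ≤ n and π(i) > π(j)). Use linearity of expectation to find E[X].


Write X = Σ X_I over the C(102, 2) = 5151 pairs i < j, with X_I the indicator of one inversion.
There are 5151 indicators.
For each fixed pair i < j, the values π(i) and π(j) are two distinct elements of {1, …, 102} in uniformly random order; by symmetry P[π(i) > π(j)] = 1/2.
By linearity: E[X] = 5151 · (1/2) = C(102, 2) · (1/2) = 5151/2 = 5151/2 ≈ 2575.500.

E[X] = 5151/2 = 2575.500.


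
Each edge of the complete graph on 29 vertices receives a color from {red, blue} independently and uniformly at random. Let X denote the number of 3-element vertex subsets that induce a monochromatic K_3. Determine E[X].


Let X = Σ_S X_S over the C(29, 3) = 3654 subsets S of size 3, where X_S = 1 if the K_3 on S is monochromatic.
For a fixed S, the K_3 on S has C(3, 2) = 3 edges. P[all 3 edges red] = (1/2)^3, and likewise for blue, so P[monochromatic] = 2·(1/2)^3 = 2^{1 − 3} = 1/4.
By linearity: E[X] = C(29, 3) · 2^{1 − 3} = 3654 · 1/4 = 1827/2.
Numerically: E[X] ≈ 913.5000.

E[X] = C(29,3)·2^(1−C(3,2)) = 1827/2 ≈ 913.5000.


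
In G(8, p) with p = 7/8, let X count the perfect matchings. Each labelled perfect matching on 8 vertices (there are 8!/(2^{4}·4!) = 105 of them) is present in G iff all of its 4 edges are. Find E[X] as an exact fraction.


K_8 has 8!/(2^{4}·4!) = 105 labelled perfect matchings.
For each such perfect matching H, let X_H = 1 if all 4 edges of H are present in G. Then P[X_H = 1] = p^{4} = (7/8)^{4} = 2401/4096.
By linearity: E[X] = Σ_H E[X_H] = 105 · p^{4} = 105 · 2401/4096 = 252105/4096.
Numerically: E[X] ≈ 61.55.

E[X] = 105 · (7/8)^{4} = 252105/4096 ≈ 61.55.


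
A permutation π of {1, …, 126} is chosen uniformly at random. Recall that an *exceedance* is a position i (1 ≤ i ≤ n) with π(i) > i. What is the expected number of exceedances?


Write X = Σ_{i=1}^{126} X_i, where X_i = 1_{π(i) > i}.
For each fixed i, π(i) is uniform over {1, …, 126} (marginal of a uniform permutation), so P[π(i) > i] = (n − i)/n. Summing: Σ_{i=1}^{126} (n − i)/n = (0 + 1 + … + 125)/126 = 126(126 − 1)/(2·126) = (126 − 1)/2.
Hence E[X] = Σ_{i=1}^{126} (126 − i)/126 = 125/2 ≈ 62.50000.

E[X] = 125/2 = 62.50000.


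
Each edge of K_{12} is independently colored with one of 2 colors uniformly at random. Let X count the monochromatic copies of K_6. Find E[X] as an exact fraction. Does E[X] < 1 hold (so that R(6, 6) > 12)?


E[X] = C(12, 6) · 2^{1 − 15} = 924 · 2^{−14} = 924/16384.
As a reduced fraction: E[X] = 231/4096 ≈ 0.056.
Is E[X] < 1? YES.
Since E[X] < 1, there exists a 2-coloring of K_{12} with no monochromatic K_6; hence R(6, 6) > 12.

E[X] = 231/4096 ≈ 0.056; E[X] < 1, so R(6, 6) > 12.


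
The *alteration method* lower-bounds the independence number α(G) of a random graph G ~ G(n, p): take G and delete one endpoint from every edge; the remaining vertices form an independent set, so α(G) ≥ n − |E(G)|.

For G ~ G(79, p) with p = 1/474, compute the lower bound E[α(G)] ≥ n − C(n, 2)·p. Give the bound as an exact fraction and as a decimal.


E[|E(G)|] = C(79, 2)·p = 3081 · (1/474) = 13/2.
E[α(G)] ≥ n − E[|E(G)|] = 79 − 13/2 = 145/2.
Numerically: ≈ 72.500000.
(This is only a lower bound; the true E[α(G)] may be larger.)

E[α(G)] ≥ 145/2 ≈ 72.500000.


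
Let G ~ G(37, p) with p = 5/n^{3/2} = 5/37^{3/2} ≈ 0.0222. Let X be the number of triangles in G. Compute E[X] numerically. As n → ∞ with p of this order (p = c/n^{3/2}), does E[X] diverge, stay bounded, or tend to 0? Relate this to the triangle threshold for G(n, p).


Number of potential triangles: C(37, 3) = 7770.
Each occurs with probability p³ ≈ (0.0222)³ ≈ 1.09648e-05.
By linearity: E[X] = C(37, 3)·p³ ≈ 7770 · 1.09648e-05 ≈ 0.085.
Since α = 3/2 > 1, p = c/n^{3/2} = o(1/n) is below the triangle threshold p ~ 1/n. Asymptotically E[X] ~ (c³/6)·n^{3(1−α)} = (5³/6)·n^{-1.5} → 0, so by Markov's inequality G has no triangles w.h.p.

E[X] ≈ 0.085; in regime p = Θ(1/n^{3/2}) E[X] tends to 0 (below the triangle threshold p ~ 1/n).


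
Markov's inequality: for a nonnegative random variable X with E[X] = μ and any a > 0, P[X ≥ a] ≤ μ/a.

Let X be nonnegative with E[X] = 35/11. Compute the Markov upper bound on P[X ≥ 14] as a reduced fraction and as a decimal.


μ = E[X] = 35/11, a = 14.
Markov: P[X ≥ 14] ≤ μ/a = (35/11)/14 = 5/22.
Numerically: ≈ 0.22727.
(Since a = 14 > μ = 3.18182, the bound 5/22 is < 1 and informative.)

P[X ≥ 14] ≤ 5/22 ≈ 0.22727.


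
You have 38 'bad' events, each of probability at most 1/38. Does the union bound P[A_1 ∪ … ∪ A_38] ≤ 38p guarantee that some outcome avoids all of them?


Union bound: P[∪_{i=1}^{38} A_i] ≤ Σ_i P[A_i] ≤ 38·p = 38·(1/38) = 1.
Numerically: 1 ≈ 1.000.
Is 1 < 1? NO.
Since the bound 1 is ≥ 1, the union bound is uninformative here; it does NOT by itself certify existence.

38·p = 1 ≈ 1.000; existence NOT certified by the union bound.


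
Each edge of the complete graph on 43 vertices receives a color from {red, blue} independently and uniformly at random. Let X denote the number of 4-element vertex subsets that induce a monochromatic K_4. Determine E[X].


Let X = Σ_S X_S over the C(43, 4) = 123410 subsets S of size 4, where X_S = 1 if the K_4 on S is monochromatic.
For a fixed S, the K_4 on S has C(4, 2) = 6 edges. P[all 6 edges red] = (1/2)^6, and likewise for blue, so P[monochromatic] = 2·(1/2)^6 = 2^{1 − 6} = 1/32.
Summing: E[X] = C(43, 4) · 2^{1 − 6} = 123410 · 1/32 = 61705/16.
Numerically: E[X] ≈ 3856.56250.

E[X] = C(43,4)·2^(1−C(4,2)) = 61705/16 ≈ 3856.56250.


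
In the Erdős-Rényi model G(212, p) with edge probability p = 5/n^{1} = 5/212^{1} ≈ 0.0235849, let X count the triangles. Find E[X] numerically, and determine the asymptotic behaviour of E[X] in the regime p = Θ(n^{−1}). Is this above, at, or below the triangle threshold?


Number of potential triangles: C(212, 3) = 1565620.
Each occurs with probability p³ ≈ (0.0235849)³ ≈ 1.31190513e-05.
By linearity: E[X] = C(212, 3)·p³ ≈ 1565620 · 1.31190513e-05 ≈ 20.539449.
Here α = 1, so p = 5/n is exactly at the triangle threshold p ~ 1/n. Asymptotically E[X] → c³/6 = 5³/6 = 125/6 ≈ 20.833333, a bounded constant. In this regime the triangle count is asymptotically Poisson(c³/6).

E[X] ≈ 20.539449; in regime p = Θ(1/n^{1}) E[X] stays bounded (at the triangle threshold p ~ 1/n).


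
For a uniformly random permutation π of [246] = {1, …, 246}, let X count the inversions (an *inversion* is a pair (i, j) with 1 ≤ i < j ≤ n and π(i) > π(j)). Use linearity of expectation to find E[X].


Write X = Σ X_I over the C(246, 2) = 30135 pairs i < j, with X_I the indicator of one inversion.
There are 30135 indicators.
For each fixed pair i < j, the values π(i) and π(j) are two distinct elements of {1, …, 246} in uniformly random order; by symmetry P[π(i) > π(j)] = 1/2.
By linearity: E[X] = 30135 · (1/2) = C(246, 2) · (1/2) = 30135/2 = 30135/2 ≈ 15067.50000.

E[X] = 30135/2 = 15067.50000.


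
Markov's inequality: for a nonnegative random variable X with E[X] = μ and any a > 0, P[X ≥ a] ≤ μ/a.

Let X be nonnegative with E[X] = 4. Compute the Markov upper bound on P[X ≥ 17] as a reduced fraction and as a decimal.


μ = E[X] = 4, a = 17.
Markov: P[X ≥ 17] ≤ μ/a = (4)/17 = 4/17.
Numerically: ≈ 0.23529.
(Since a = 17 > μ = 4.00000, the bound 4/17 is < 1 and informative.)

P[X ≥ 17] ≤ 4/17 ≈ 0.23529.


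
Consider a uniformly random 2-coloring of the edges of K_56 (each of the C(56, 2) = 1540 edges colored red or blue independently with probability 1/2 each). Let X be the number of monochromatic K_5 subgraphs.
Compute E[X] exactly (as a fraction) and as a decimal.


Let X = Σ_S X_S over the C(56, 5) = 3819816 subsets S of size 5, where X_S = 1 if the K_5 on S is monochromatic.
For a fixed S, the K_5 on S has C(5, 2) = 10 edges. P[all 10 edges red] = (1/2)^10, and likewise for blue, so P[monochromatic] = 2·(1/2)^10 = 2^{1 − 10} = 1/512.
By linearity of expectation: E[X] = C(56, 5) · 2^{1 − 10} = 3819816 · 1/512 = 477477/64.
Numerically: E[X] ≈ 7460.5781.

E[X] = C(56,5)·2^(1−C(5,2)) = 477477/64 ≈ 7460.5781.


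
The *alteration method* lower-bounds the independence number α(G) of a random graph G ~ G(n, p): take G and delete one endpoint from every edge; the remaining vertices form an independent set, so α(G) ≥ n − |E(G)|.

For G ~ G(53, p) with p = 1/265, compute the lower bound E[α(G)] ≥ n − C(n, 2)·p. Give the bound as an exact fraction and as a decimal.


E[|E(G)|] = C(53, 2)·p = 1378 · (1/265) = 26/5.
E[α(G)] ≥ n − E[|E(G)|] = 53 − 26/5 = 239/5.
Numerically: ≈ 47.8000.
(This is only a lower bound; the true E[α(G)] may be larger.)

E[α(G)] ≥ 239/5 ≈ 47.8000.


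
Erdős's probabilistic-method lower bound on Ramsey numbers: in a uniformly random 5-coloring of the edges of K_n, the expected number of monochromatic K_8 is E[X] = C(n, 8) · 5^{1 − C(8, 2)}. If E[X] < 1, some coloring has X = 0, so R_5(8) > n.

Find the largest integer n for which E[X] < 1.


We need C(n, 8) · 5^{1 − 28} < 1, i.e. C(n, 8) < 5^{28 − 1} = 7450580596923828125.
Check values of n near the boundary:
  n = 859: C(859, 8) = 7115855595170747139; 7115855595170747139 < 7450580596923828125? YES
  n = 860: C(860, 8) = 7182671140665308145; 7182671140665308145 < 7450580596923828125? YES
  n = 861: C(861, 8) = 7250034996615275865; 7250034996615275865 < 7450580596923828125? YES
  n = 862: C(862, 8) = 7317951015318931845; 7317951015318931845 < 7450580596923828125? YES
  n = 863: C(863, 8) = 7386423071602617757; 7386423071602617757 < 7450580596923828125? YES
  n = 864: C(864, 8) = 7455455062926006708; 7455455062926006708 < 7450580596923828125? NO
The largest n with C(n, 8) < 7450580596923828125 is n = 863 (where E[X] = 7386423071602617757/7450580596923828125 ≈ 0.991). Hence R_5(8) > 863, i.e. R_5(8) ≥ 864.

Largest n = 863; hence R_5(8) > 863.


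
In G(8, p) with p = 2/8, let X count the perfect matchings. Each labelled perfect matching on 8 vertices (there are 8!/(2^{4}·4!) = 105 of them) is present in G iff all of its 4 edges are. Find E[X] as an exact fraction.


K_8 has 8!/(2^{4}·4!) = 105 labelled perfect matchings.
For each such perfect matching H, let X_H = 1 if all 4 edges of H are present in G. Then P[X_H = 1] = p^{4} = (1/4)^{4} = 1/256.
By linearity of expectation: E[X] = Σ_H E[X_H] = 105 · p^{4} = 105 · 1/256 = 105/256.
Numerically: E[X] ≈ 0.41016.

E[X] = 105 · (1/4)^{4} = 105/256 ≈ 0.41016.


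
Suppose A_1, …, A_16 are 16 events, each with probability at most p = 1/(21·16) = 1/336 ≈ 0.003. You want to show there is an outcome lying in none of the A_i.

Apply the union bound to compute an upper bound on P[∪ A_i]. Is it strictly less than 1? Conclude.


Union bound: P[∪_{i=1}^{16} A_i] ≤ Σ_i P[A_i] ≤ 16·p = 16·(1/336) = 1/21.
Numerically: 1/21 ≈ 0.048.
Is 1/21 < 1? YES.
Since P[∪ A_i] ≤ 1/21 < 1, the complement has P[∩ A_i^c] ≥ 1 − 1/21 = 20/21 > 0, so some outcome avoids every A_i.

16·p = 1/21 ≈ 0.048; existence CERTIFIED by the union bound.


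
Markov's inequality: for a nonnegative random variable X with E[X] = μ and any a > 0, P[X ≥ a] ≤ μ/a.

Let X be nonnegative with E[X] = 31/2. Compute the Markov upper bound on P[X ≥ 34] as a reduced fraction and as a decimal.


μ = E[X] = 31/2, a = 34.
Markov: P[X ≥ 34] ≤ μ/a = (31/2)/34 = 31/68.
Numerically: ≈ 0.455882.
(Since a = 34 > μ = 15.500000, the bound 31/68 is < 1 and informative.)

P[X ≥ 34] ≤ 31/68 ≈ 0.455882.


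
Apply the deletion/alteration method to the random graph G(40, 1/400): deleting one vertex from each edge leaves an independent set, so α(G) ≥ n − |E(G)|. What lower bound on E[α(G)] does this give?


E[|E(G)|] = C(40, 2)·p = 780 · (1/400) = 39/20.
E[α(G)] ≥ n − E[|E(G)|] = 40 − 39/20 = 761/20.
Numerically: ≈ 38.050000.
(This is only a lower bound; the true E[α(G)] may be larger.)

E[α(G)] ≥ 761/20 ≈ 38.050000.


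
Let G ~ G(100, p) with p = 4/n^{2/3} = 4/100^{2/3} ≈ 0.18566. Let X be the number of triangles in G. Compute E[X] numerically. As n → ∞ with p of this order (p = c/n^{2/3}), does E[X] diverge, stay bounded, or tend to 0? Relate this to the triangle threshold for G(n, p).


Number of potential triangles: C(100, 3) = 161700.
Each occurs with probability p³ ≈ (0.18566)³ ≈ 6.4000000e-03.
By linearity: E[X] = C(100, 3)·p³ ≈ 161700 · 6.4000000e-03 ≈ 1034.88000.
Since α = 2/3 < 1, p = c/n^{2/3} ≫ 1/n is above the triangle threshold p ~ 1/n. Asymptotically E[X] ~ (c³/6)·n^{3(1−α)} = (4³/6)·n^{1} → ∞; triangles are abundant w.h.p.

E[X] ≈ 1034.88000; in regime p = Θ(1/n^{2/3}) E[X] diverges (above the triangle threshold p ~ 1/n).


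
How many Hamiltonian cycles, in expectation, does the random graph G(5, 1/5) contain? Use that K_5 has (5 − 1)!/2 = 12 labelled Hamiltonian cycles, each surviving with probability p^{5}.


K_5 has (5 − 1)!/2 = 12 labelled Hamiltonian cycles.
For each such Hamiltonian cycle H, let X_H = 1 if all 5 edges of H are present in G. Then P[X_H = 1] = p^{5} = (1/5)^{5} = 1/3125.
By linearity: E[X] = Σ_H E[X_H] = 12 · p^{5} = 12 · 1/3125 = 12/3125.
Numerically: E[X] ≈ 0.00384.

E[X] = 12 · (1/5)^{5} = 12/3125 ≈ 0.00384.


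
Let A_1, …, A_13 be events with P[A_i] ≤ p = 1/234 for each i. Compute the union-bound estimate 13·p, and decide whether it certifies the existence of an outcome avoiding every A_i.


Union bound: P[∪_{i=1}^{13} A_i] ≤ Σ_i P[A_i] ≤ 13·p = 13·(1/234) = 1/18.
Numerically: 1/18 ≈ 0.056.
Is 1/18 < 1? YES.
Since P[∪ A_i] ≤ 1/18 < 1, the complement has P[∩ A_i^c] ≥ 1 − 1/18 = 17/18 > 0, so some outcome avoids every A_i.

13·p = 1/18 ≈ 0.056; existence CERTIFIED by the union bound.


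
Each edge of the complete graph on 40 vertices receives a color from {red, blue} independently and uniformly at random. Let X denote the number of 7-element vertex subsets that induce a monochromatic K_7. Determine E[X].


Let X = Σ_S X_S over the C(40, 7) = 18643560 subsets S of size 7, where X_S = 1 if the K_7 on S is monochromatic.
For a fixed S, the K_7 on S has C(7, 2) = 21 edges. P[all 21 edges red] = (1/2)^21, and likewise for blue, so P[monochromatic] = 2·(1/2)^21 = 2^{1 − 21} = 1/1048576.
Summing: E[X] = C(40, 7) · 2^{1 − 21} = 18643560 · 1/1048576 = 2330445/131072.
Numerically: E[X] ≈ 17.7799.

E[X] = C(40,7)·2^(1−C(7,2)) = 2330445/131072 ≈ 17.7799.


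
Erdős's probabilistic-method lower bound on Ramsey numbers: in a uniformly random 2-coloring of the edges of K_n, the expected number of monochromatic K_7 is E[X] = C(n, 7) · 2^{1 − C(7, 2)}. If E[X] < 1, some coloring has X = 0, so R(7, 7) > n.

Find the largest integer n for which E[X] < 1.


We need C(n, 7) · 2^{1 − 21} < 1, i.e. C(n, 7) < 2^{21 − 1} = 1048576.
Check values of n near the boundary:
  n = 21: C(21, 7) = 116280; 116280 < 1048576? YES
  n = 22: C(22, 7) = 170544; 170544 < 1048576? YES
  n = 23: C(23, 7) = 245157; 245157 < 1048576? YES
  n = 24: C(24, 7) = 346104; 346104 < 1048576? YES
  n = 25: C(25, 7) = 480700; 480700 < 1048576? YES
  n = 26: C(26, 7) = 657800; 657800 < 1048576? YES
  n = 27: C(27, 7) = 888030; 888030 < 1048576? YES
  n = 28: C(28, 7) = 1184040; 1184040 < 1048576? NO
  n = 29: C(29, 7) = 1560780; 1560780 < 1048576? NO
  n = 30: C(30, 7) = 2035800; 2035800 < 1048576? NO
The largest n with C(n, 7) < 1048576 is n = 27 (where E[X] = 444015/524288 ≈ 0.84689). Hence R(7, 7) > 27, i.e. R(7, 7) ≥ 28.

Largest n = 27; hence R(7, 7) > 27.


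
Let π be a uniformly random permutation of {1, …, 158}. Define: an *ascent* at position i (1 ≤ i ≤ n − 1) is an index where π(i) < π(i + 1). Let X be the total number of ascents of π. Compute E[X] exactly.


Write X = Σ X_I over i = 1, …, 157, with X_I the indicator of one ascent.
There are 157 indicators.
For each fixed i, the pair (π(i), π(i+1)) is a uniformly random ordered pair of distinct values from {1, …, 158}; by symmetry P[π(i) < π(i+1)] = 1/2.
By linearity: E[X] = 157 · (1/2) = (158 − 1) · (1/2) = 157/2 ≈ 78.500.

E[X] = 157/2 = 78.500.


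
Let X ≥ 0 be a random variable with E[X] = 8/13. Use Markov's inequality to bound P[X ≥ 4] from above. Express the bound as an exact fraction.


μ = E[X] = 8/13, a = 4.
Markov: P[X ≥ 4] ≤ μ/a = (8/13)/4 = 2/13.
Numerically: ≈ 0.154.
(Since a = 4 > μ = 0.615, the bound 2/13 is < 1 and informative.)

P[X ≥ 4] ≤ 2/13 ≈ 0.154.


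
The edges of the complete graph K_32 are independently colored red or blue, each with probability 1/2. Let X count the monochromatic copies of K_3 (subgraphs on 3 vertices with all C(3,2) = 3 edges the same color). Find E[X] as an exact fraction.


Let X = Σ_S X_S over the C(32, 3) = 4960 subsets S of size 3, where X_S = 1 if the K_3 on S is monochromatic.
For a fixed S, the K_3 on S has C(3, 2) = 3 edges. P[all 3 edges red] = (1/2)^3, and likewise for blue, so P[monochromatic] = 2·(1/2)^3 = 2^{1 − 3} = 1/4.
By linearity: E[X] = C(32, 3) · 2^{1 − 3} = 4960 · 1/4 = 1240.
Numerically: E[X] ≈ 1240.000.

E[X] = C(32,3)·2^(1−C(3,2)) = 1240 ≈ 1240.000.


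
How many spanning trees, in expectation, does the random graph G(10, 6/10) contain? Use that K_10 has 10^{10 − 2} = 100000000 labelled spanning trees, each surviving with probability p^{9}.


K_10 has 10^{10 − 2} = 100000000 labelled spanning trees.
For each such spanning tree H, let X_H = 1 if all 9 edges of H are present in G. Then P[X_H = 1] = p^{9} = (3/5)^{9} = 19683/1953125.
By linearity of expectation: E[X] = Σ_H E[X_H] = 100000000 · p^{9} = 100000000 · 19683/1953125 = 5038848/5.
Numerically: E[X] ≈ 1.01e+06.

E[X] = 100000000 · (3/5)^{9} = 5038848/5 ≈ 1.01e+06.


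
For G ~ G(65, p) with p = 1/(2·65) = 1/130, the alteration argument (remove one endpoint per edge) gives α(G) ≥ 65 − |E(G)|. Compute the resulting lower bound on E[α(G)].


E[|E(G)|] = C(65, 2)·p = 2080 · (1/130) = 16.
E[α(G)] ≥ n − E[|E(G)|] = 65 − 16 = 49.
Numerically: ≈ 49.000.
(This is only a lower bound; the true E[α(G)] may be larger.)

E[α(G)] ≥ 49 ≈ 49.000.


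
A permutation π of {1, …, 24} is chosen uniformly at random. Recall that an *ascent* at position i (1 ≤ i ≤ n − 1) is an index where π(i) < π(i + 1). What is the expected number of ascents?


Write X = Σ X_I over i = 1, …, 23, with X_I the indicator of one ascent.
There are 23 indicators.
For each fixed i, the pair (π(i), π(i+1)) is a uniformly random ordered pair of distinct values from {1, …, 24}; by symmetry P[π(i) < π(i+1)] = 1/2.
By linearity: E[X] = 23 · (1/2) = (24 − 1) · (1/2) = 23/2 ≈ 11.500.

E[X] = 23/2 = 11.500.


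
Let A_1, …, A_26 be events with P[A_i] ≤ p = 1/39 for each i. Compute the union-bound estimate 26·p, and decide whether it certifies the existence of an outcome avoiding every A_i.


Union bound: P[∪_{i=1}^{26} A_i] ≤ Σ_i P[A_i] ≤ 26·p = 26·(1/39) = 2/3.
Numerically: 2/3 ≈ 0.666667.
Is 2/3 < 1? YES.
Since P[∪ A_i] ≤ 2/3 < 1, the complement has P[∩ A_i^c] ≥ 1 − 2/3 = 1/3 > 0, so some outcome avoids every A_i.

26·p = 2/3 ≈ 0.666667; existence CERTIFIED by the union bound.


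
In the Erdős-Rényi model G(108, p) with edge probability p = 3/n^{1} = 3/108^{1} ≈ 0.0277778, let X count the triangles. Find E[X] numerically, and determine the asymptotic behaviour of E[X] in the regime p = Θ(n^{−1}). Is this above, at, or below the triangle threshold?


Number of potential triangles: C(108, 3) = 204156.
Each occurs with probability p³ ≈ (0.0277778)³ ≈ 2.14334705e-05.
By linearity: E[X] = C(108, 3)·p³ ≈ 204156 · 2.14334705e-05 ≈ 4.375772.
Here α = 1, so p = 3/n is exactly at the triangle threshold p ~ 1/n. Asymptotically E[X] → c³/6 = 3³/6 = 9/2 ≈ 4.500000, a bounded constant. In this regime the triangle count is asymptotically Poisson(c³/6).

E[X] ≈ 4.375772; in regime p = Θ(1/n^{1}) E[X] stays bounded (at the triangle threshold p ~ 1/n).


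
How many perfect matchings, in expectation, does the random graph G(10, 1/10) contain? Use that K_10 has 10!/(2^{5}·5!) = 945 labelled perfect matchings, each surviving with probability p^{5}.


K_10 has 10!/(2^{5}·5!) = 945 labelled perfect matchings.
For each such perfect matching H, let X_H = 1 if all 5 edges of H are present in G. Then P[X_H = 1] = p^{5} = (1/10)^{5} = 1/100000.
Summing the indicators: E[X] = Σ_H E[X_H] = 945 · p^{5} = 945 · 1/100000 = 189/20000.
Numerically: E[X] ≈ 0.00945.

E[X] = 945 · (1/10)^{5} = 189/20000 ≈ 0.00945.


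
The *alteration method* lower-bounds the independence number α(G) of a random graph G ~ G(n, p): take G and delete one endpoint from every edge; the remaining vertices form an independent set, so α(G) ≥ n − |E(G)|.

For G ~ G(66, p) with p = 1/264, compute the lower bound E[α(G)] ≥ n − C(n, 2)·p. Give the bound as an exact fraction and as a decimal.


E[|E(G)|] = C(66, 2)·p = 2145 · (1/264) = 65/8.
E[α(G)] ≥ n − E[|E(G)|] = 66 − 65/8 = 463/8.
Numerically: ≈ 57.8750.
(This is only a lower bound; the true E[α(G)] may be larger.)

E[α(G)] ≥ 463/8 ≈ 57.8750.


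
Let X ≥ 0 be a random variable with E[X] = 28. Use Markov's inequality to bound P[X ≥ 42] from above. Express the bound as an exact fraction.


μ = E[X] = 28, a = 42.
Markov: P[X ≥ 42] ≤ μ/a = (28)/42 = 2/3.
Numerically: ≈ 0.66667.
(Since a = 42 > μ = 28.00000, the bound 2/3 is < 1 and informative.)

P[X ≥ 42] ≤ 2/3 ≈ 0.66667.


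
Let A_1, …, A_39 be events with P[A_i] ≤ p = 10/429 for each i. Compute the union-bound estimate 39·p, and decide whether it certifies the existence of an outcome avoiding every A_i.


Union bound: P[∪_{i=1}^{39} A_i] ≤ Σ_i P[A_i] ≤ 39·p = 39·(10/429) = 10/11.
Numerically: 10/11 ≈ 0.90909.
Is 10/11 < 1? YES.
Since P[∪ A_i] ≤ 10/11 < 1, the complement has P[∩ A_i^c] ≥ 1 − 10/11 = 1/11 > 0, so some outcome avoids every A_i.

39·p = 10/11 ≈ 0.90909; existence CERTIFIED by the union bound.


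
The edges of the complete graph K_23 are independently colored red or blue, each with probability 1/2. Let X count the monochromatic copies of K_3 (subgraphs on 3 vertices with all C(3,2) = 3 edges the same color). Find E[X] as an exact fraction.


Let X = Σ_S X_S over the C(23, 3) = 1771 subsets S of size 3, where X_S = 1 if the K_3 on S is monochromatic.
For a fixed S, the K_3 on S has C(3, 2) = 3 edges. P[all 3 edges red] = (1/2)^3, and likewise for blue, so P[monochromatic] = 2·(1/2)^3 = 2^{1 − 3} = 1/4.
By linearity: E[X] = C(23, 3) · 2^{1 − 3} = 1771 · 1/4 = 1771/4.
Numerically: E[X] ≈ 442.750.

E[X] = C(23,3)·2^(1−C(3,2)) = 1771/4 ≈ 442.750.


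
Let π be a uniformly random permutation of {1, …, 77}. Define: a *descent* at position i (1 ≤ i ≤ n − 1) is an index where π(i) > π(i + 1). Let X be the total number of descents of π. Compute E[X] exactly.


Write X = Σ X_I over i = 1, …, 76, with X_I the indicator of one descent.
There are 76 indicators.
For each fixed i, the pair (π(i), π(i+1)) is a uniformly random ordered pair of distinct values from {1, …, 77}; by symmetry P[π(i) > π(i+1)] = 1/2.
By linearity: E[X] = 76 · (1/2) = (77 − 1) · (1/2) = 38 ≈ 38.0000.

E[X] = 38 = 38.0000.


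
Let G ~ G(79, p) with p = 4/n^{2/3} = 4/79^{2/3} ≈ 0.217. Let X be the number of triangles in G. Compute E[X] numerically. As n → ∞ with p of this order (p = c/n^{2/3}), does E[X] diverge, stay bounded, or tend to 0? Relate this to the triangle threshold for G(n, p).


Number of potential triangles: C(79, 3) = 79079.
Each occurs with probability p³ ≈ (0.217)³ ≈ 1.02548e-02.
By linearity: E[X] = C(79, 3)·p³ ≈ 79079 · 1.02548e-02 ≈ 810.937.
Since α = 2/3 < 1, p = c/n^{2/3} ≫ 1/n is above the triangle threshold p ~ 1/n. Asymptotically E[X] ~ (c³/6)·n^{3(1−α)} = (4³/6)·n^{1} → ∞; triangles are abundant w.h.p.

E[X] ≈ 810.937; in regime p = Θ(1/n^{2/3}) E[X] diverges (above the triangle threshold p ~ 1/n).


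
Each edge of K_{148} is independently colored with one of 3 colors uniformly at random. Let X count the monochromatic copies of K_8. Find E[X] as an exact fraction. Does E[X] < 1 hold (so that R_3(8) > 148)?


E[X] = C(148, 8) · 3^{1 − 28} = 4709614623714 · 3^{−27} = 4709614623714/7625597484987.
As a reduced fraction: E[X] = 523290513746/847288609443 ≈ 0.617606.
Is E[X] < 1? YES.
Since E[X] < 1, there exists a 3-coloring of K_{148} with no monochromatic K_8; hence R_3(8) > 148.

E[X] = 523290513746/847288609443 ≈ 0.617606; E[X] < 1, so R_3(8) > 148.


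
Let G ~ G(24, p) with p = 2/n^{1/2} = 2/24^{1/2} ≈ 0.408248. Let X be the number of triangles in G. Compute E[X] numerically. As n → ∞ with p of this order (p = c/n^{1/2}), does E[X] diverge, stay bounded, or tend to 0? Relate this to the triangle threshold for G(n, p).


Number of potential triangles: C(24, 3) = 2024.
Each occurs with probability p³ ≈ (0.408248)³ ≈ 6.80413817e-02.
By linearity: E[X] = C(24, 3)·p³ ≈ 2024 · 6.80413817e-02 ≈ 137.715757.
Since α = 1/2 < 1, p = c/n^{1/2} ≫ 1/n is above the triangle threshold p ~ 1/n. Asymptotically E[X] ~ (c³/6)·n^{3(1−α)} = (2³/6)·n^{1.5} → ∞; triangles are abundant w.h.p.

E[X] ≈ 137.715757; in regime p = Θ(1/n^{1/2}) E[X] diverges (above the triangle threshold p ~ 1/n).


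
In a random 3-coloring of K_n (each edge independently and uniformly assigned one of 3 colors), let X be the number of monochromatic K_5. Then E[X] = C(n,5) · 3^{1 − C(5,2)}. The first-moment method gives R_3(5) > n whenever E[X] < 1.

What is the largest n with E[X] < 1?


We need C(n, 5) · 3^{1 − 10} < 1, i.e. C(n, 5) < 3^{10 − 1} = 19683.
Check values of n near the boundary:
  n = 14: C(14, 5) = 2002; 2002 < 19683? YES
  n = 15: C(15, 5) = 3003; 3003 < 19683? YES
  n = 16: C(16, 5) = 4368; 4368 < 19683? YES
  n = 17: C(17, 5) = 6188; 6188 < 19683? YES
  n = 18: C(18, 5) = 8568; 8568 < 19683? YES
  n = 19: C(19, 5) = 11628; 11628 < 19683? YES
  n = 20: C(20, 5) = 15504; 15504 < 19683? YES
  n = 21: C(21, 5) = 20349; 20349 < 19683? NO
  n = 22: C(22, 5) = 26334; 26334 < 19683? NO
The largest n with C(n, 5) < 19683 is n = 20 (where E[X] = 5168/6561 ≈ 0.78768). Hence R_3(5) > 20, i.e. R_3(5) ≥ 21.

Largest n = 20; hence R_3(5) > 20.


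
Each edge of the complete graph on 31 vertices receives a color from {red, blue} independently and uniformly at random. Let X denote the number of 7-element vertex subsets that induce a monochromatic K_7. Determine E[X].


Let X = Σ_S X_S over the C(31, 7) = 2629575 subsets S of size 7, where X_S = 1 if the K_7 on S is monochromatic.
For a fixed S, the K_7 on S has C(7, 2) = 21 edges. P[all 21 edges red] = (1/2)^21, and likewise for blue, so P[monochromatic] = 2·(1/2)^21 = 2^{1 − 21} = 1/1048576.
Summing: E[X] = C(31, 7) · 2^{1 − 21} = 2629575 · 1/1048576 = 2629575/1048576.
Numerically: E[X] ≈ 2.508.

E[X] = C(31,7)·2^(1−C(7,2)) = 2629575/1048576 ≈ 2.508.


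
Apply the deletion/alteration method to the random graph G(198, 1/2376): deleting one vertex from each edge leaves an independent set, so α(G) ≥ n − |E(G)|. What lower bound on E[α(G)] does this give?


E[|E(G)|] = C(198, 2)·p = 19503 · (1/2376) = 197/24.
E[α(G)] ≥ n − E[|E(G)|] = 198 − 197/24 = 4555/24.
Numerically: ≈ 189.7917.
(This is only a lower bound; the true E[α(G)] may be larger.)

E[α(G)] ≥ 4555/24 ≈ 189.7917.


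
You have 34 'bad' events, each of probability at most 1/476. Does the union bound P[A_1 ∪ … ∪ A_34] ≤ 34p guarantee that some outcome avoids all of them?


Union bound: P[∪_{i=1}^{34} A_i] ≤ Σ_i P[A_i] ≤ 34·p = 34·(1/476) = 1/14.
Numerically: 1/14 ≈ 0.071.
Is 1/14 < 1? YES.
Since P[∪ A_i] ≤ 1/14 < 1, the complement has P[∩ A_i^c] ≥ 1 − 1/14 = 13/14 > 0, so some outcome avoids every A_i.

34·p = 1/14 ≈ 0.071; existence CERTIFIED by the union bound.


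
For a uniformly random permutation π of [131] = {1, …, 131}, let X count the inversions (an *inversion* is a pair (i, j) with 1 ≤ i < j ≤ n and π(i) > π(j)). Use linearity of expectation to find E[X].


Write X = Σ X_I over the C(131, 2) = 8515 pairs i < j, with X_I the indicator of one inversion.
There are 8515 indicators.
For each fixed pair i < j, the values π(i) and π(j) are two distinct elements of {1, …, 131} in uniformly random order; by symmetry P[π(i) > π(j)] = 1/2.
By linearity: E[X] = 8515 · (1/2) = C(131, 2) · (1/2) = 8515/2 = 8515/2 ≈ 4257.5000.

E[X] = 8515/2 = 4257.5000.


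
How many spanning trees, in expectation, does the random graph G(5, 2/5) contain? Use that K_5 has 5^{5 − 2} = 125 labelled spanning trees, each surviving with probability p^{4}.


K_5 has 5^{5 − 2} = 125 labelled spanning trees.
For each such spanning tree H, let X_H = 1 if all 4 edges of H are present in G. Then P[X_H = 1] = p^{4} = (2/5)^{4} = 16/625.
By linearity: E[X] = Σ_H E[X_H] = 125 · p^{4} = 125 · 16/625 = 16/5.
Numerically: E[X] ≈ 3.2.

E[X] = 125 · (2/5)^{4} = 16/5 ≈ 3.2.


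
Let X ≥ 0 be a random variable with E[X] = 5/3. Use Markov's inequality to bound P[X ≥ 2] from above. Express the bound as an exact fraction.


μ = E[X] = 5/3, a = 2.
Markov: P[X ≥ 2] ≤ μ/a = (5/3)/2 = 5/6.
Numerically: ≈ 0.83333.
(Since a = 2 > μ = 1.66667, the bound 5/6 is < 1 and informative.)

P[X ≥ 2] ≤ 5/6 ≈ 0.83333.


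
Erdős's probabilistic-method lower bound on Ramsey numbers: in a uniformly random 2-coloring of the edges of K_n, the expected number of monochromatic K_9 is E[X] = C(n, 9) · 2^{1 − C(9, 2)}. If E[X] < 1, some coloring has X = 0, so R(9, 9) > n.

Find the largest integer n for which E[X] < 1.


We need C(n, 9) · 2^{1 − 36} < 1, i.e. C(n, 9) < 2^{36 − 1} = 34359738368.
Check values of n near the boundary:
  n = 64: C(64, 9) = 27540584512; 27540584512 < 34359738368? YES
  n = 65: C(65, 9) = 31966749880; 31966749880 < 34359738368? YES
  n = 66: C(66, 9) = 37014131440; 37014131440 < 34359738368? NO
  n = 67: C(67, 9) = 42757703560; 42757703560 < 34359738368? NO
  n = 68: C(68, 9) = 49280065120; 49280065120 < 34359738368? NO
The largest n with C(n, 9) < 34359738368 is n = 65 (where E[X] = 3995843735/4294967296 ≈ 0.9304). Hence R(9, 9) > 65, i.e. R(9, 9) ≥ 66.

Largest n = 65; hence R(9, 9) > 65.


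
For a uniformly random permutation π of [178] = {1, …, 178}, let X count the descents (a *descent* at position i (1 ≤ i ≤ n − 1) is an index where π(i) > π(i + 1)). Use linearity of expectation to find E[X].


Write X = Σ X_I over i = 1, …, 177, with X_I the indicator of one descent.
There are 177 indicators.
For each fixed i, the pair (π(i), π(i+1)) is a uniformly random ordered pair of distinct values from {1, …, 178}; by symmetry P[π(i) > π(i+1)] = 1/2.
By linearity: E[X] = 177 · (1/2) = (178 − 1) · (1/2) = 177/2 ≈ 88.50000.

E[X] = 177/2 = 88.50000.


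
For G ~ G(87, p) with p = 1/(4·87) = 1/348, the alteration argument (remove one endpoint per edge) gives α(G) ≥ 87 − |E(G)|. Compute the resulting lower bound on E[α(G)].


E[|E(G)|] = C(87, 2)·p = 3741 · (1/348) = 43/4.
E[α(G)] ≥ n − E[|E(G)|] = 87 − 43/4 = 305/4.
Numerically: ≈ 76.250000.
(This is only a lower bound; the true E[α(G)] may be larger.)

E[α(G)] ≥ 305/4 ≈ 76.250000.


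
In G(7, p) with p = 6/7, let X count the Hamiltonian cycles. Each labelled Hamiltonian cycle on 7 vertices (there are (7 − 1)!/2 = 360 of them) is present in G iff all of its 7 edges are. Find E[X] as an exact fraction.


K_7 has (7 − 1)!/2 = 360 labelled Hamiltonian cycles.
For each such Hamiltonian cycle H, let X_H = 1 if all 7 edges of H are present in G. Then P[X_H = 1] = p^{7} = (6/7)^{7} = 279936/823543.
Summing the indicators: E[X] = Σ_H E[X_H] = 360 · p^{7} = 360 · 279936/823543 = 100776960/823543.
Numerically: E[X] ≈ 122.37.

E[X] = 360 · (6/7)^{7} = 100776960/823543 ≈ 122.37.


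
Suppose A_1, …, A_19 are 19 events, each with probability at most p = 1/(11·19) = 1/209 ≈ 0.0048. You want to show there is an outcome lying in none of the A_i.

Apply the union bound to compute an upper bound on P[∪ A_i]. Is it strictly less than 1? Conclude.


Union bound: P[∪_{i=1}^{19} A_i] ≤ Σ_i P[A_i] ≤ 19·p = 19·(1/209) = 1/11.
Numerically: 1/11 ≈ 0.0909.
Is 1/11 < 1? YES.
Since P[∪ A_i] ≤ 1/11 < 1, the complement has P[∩ A_i^c] ≥ 1 − 1/11 = 10/11 > 0, so some outcome avoids every A_i.

19·p = 1/11 ≈ 0.0909; existence CERTIFIED by the union bound.


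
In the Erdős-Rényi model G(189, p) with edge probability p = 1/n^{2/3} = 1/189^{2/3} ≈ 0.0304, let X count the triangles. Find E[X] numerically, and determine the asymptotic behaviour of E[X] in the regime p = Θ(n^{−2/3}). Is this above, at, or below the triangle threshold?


Number of potential triangles: C(189, 3) = 1107414.
Each occurs with probability p³ ≈ (0.0304)³ ≈ 2.79947e-05.
By linearity: E[X] = C(189, 3)·p³ ≈ 1107414 · 2.79947e-05 ≈ 31.002.
Since α = 2/3 < 1, p = c/n^{2/3} ≫ 1/n is above the triangle threshold p ~ 1/n. Asymptotically E[X] ~ (c³/6)·n^{3(1−α)} = (1³/6)·n^{1} → ∞; triangles are abundant w.h.p.

E[X] ≈ 31.002; in regime p = Θ(1/n^{2/3}) E[X] diverges (above the triangle threshold p ~ 1/n).


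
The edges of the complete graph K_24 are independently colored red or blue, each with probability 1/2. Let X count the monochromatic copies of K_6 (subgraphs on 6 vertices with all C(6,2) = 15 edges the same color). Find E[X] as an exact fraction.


Let X = Σ_S X_S over the C(24, 6) = 134596 subsets S of size 6, where X_S = 1 if the K_6 on S is monochromatic.
For a fixed S, the K_6 on S has C(6, 2) = 15 edges. P[all 15 edges red] = (1/2)^15, and likewise for blue, so P[monochromatic] = 2·(1/2)^15 = 2^{1 − 15} = 1/16384.
By linearity of expectation: E[X] = C(24, 6) · 2^{1 − 15} = 134596 · 1/16384 = 33649/4096.
Numerically: E[X] ≈ 8.215088.

E[X] = C(24,6)·2^(1−C(6,2)) = 33649/4096 ≈ 8.215088.


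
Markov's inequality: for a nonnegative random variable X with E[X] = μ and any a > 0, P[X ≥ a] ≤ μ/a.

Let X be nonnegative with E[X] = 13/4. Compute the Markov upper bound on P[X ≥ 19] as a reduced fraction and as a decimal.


μ = E[X] = 13/4, a = 19.
Markov: P[X ≥ 19] ≤ μ/a = (13/4)/19 = 13/76.
Numerically: ≈ 0.171.
(Since a = 19 > μ = 3.250, the bound 13/76 is < 1 and informative.)

P[X ≥ 19] ≤ 13/76 ≈ 0.171.


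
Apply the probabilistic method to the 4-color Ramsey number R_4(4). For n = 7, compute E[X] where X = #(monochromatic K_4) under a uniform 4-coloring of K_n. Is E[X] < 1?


E[X] = C(7, 4) · 4^{1 − 6} = 35 · 4^{−5} = 35/1024.
As a reduced fraction: E[X] = 35/1024 ≈ 0.0342.
Is E[X] < 1? YES.
Since E[X] < 1, there exists a 4-coloring of K_{7} with no monochromatic K_4; hence R_4(4) > 7.

E[X] = 35/1024 ≈ 0.0342; E[X] < 1, so R_4(4) > 7.


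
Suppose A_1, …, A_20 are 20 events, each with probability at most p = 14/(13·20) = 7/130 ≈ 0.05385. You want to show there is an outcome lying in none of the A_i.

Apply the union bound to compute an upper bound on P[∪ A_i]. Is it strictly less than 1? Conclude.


Union bound: P[∪_{i=1}^{20} A_i] ≤ Σ_i P[A_i] ≤ 20·p = 20·(7/130) = 14/13.
Numerically: 14/13 ≈ 1.07692.
Is 14/13 < 1? NO.
Since the bound 14/13 is ≥ 1, the union bound is uninformative here; it does NOT by itself certify existence.

20·p = 14/13 ≈ 1.07692; existence NOT certified by the union bound.


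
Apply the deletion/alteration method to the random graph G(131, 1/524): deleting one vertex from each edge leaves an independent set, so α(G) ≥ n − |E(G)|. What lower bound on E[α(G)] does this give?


E[|E(G)|] = C(131, 2)·p = 8515 · (1/524) = 65/4.
E[α(G)] ≥ n − E[|E(G)|] = 131 − 65/4 = 459/4.
Numerically: ≈ 114.75000.
(This is only a lower bound; the true E[α(G)] may be larger.)

E[α(G)] ≥ 459/4 ≈ 114.75000.


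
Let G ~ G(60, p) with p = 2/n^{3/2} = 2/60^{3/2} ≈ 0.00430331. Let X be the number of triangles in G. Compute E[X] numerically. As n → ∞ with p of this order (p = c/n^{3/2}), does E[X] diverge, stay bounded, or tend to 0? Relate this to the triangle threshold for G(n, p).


Number of potential triangles: C(60, 3) = 34220.
Each occurs with probability p³ ≈ (0.00430331)³ ≈ 7.96910154e-08.
By linearity: E[X] = C(60, 3)·p³ ≈ 34220 · 7.96910154e-08 ≈ 0.002727.
Since α = 3/2 > 1, p = c/n^{3/2} = o(1/n) is below the triangle threshold p ~ 1/n. Asymptotically E[X] ~ (c³/6)·n^{3(1−α)} = (2³/6)·n^{-1.5} → 0, so by Markov's inequality G has no triangles w.h.p.

E[X] ≈ 0.002727; in regime p = Θ(1/n^{3/2}) E[X] tends to 0 (below the triangle threshold p ~ 1/n).


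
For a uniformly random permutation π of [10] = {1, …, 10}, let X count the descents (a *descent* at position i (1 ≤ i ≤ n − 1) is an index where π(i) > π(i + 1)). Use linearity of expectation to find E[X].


Write X = Σ X_I over i = 1, …, 9, with X_I the indicator of one descent.
There are 9 indicators.
For each fixed i, the pair (π(i), π(i+1)) is a uniformly random ordered pair of distinct values from {1, …, 10}; by symmetry P[π(i) > π(i+1)] = 1/2.
By linearity: E[X] = 9 · (1/2) = (10 − 1) · (1/2) = 9/2 ≈ 4.5000.

E[X] = 9/2 = 4.5000.


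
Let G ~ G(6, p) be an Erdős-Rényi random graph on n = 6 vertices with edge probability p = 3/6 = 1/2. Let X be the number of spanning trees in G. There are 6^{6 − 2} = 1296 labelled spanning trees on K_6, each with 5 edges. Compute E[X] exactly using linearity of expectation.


K_6 has 6^{6 − 2} = 1296 labelled spanning trees.
For each such spanning tree H, let X_H = 1 if all 5 edges of H are present in G. Then P[X_H = 1] = p^{5} = (1/2)^{5} = 1/32.
By linearity of expectation: E[X] = Σ_H E[X_H] = 1296 · p^{5} = 1296 · 1/32 = 81/2.
Numerically: E[X] ≈ 40.5.

E[X] = 1296 · (1/2)^{5} = 81/2 ≈ 40.5.


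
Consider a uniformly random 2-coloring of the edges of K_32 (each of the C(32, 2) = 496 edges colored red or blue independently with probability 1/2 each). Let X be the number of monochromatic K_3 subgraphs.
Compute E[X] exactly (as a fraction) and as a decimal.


Let X = Σ_S X_S over the C(32, 3) = 4960 subsets S of size 3, where X_S = 1 if the K_3 on S is monochromatic.
For a fixed S, the K_3 on S has C(3, 2) = 3 edges. P[all 3 edges red] = (1/2)^3, and likewise for blue, so P[monochromatic] = 2·(1/2)^3 = 2^{1 − 3} = 1/4.
By linearity: E[X] = C(32, 3) · 2^{1 − 3} = 4960 · 1/4 = 1240.
Numerically: E[X] ≈ 1240.00000.

E[X] = C(32,3)·2^(1−C(3,2)) = 1240 ≈ 1240.00000.
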